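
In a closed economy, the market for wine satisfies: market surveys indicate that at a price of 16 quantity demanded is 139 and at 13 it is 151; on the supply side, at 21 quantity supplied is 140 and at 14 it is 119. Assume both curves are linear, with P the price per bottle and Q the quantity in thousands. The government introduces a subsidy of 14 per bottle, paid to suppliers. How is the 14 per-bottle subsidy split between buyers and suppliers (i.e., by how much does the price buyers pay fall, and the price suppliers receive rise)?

Demand slope: (151 − 139)/(13 − 16) = -4, so Qd = 203 − 4P.
Supply slope: (119 − 140)/(14 − 21) = 3, so Qs = 3P + 77.
Without the subsidy, 203 − 4P = 3P + 77 gives 7P = 126, so P* = 18 and Q* = 131.
With a per-unit subsidy paid to suppliers, each receives P + 14 per unit sold, so supply becomes Qs = 3(P + 14) + 77.
New equilibrium: buyers pay 12, suppliers receive 26, Q = 155. (Wedge: Pb − Ps = −14.)
Gain to buyers: 6; to suppliers: 8. (They sum to 14.)

Buyers gain 6 per bottle; suppliers gain 8 per bottle.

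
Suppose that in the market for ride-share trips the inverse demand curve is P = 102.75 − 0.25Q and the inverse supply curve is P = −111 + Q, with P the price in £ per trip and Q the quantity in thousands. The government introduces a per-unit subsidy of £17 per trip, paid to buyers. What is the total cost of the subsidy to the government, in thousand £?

Rewrite in direct form: Qd = 411 − 4P and Qs = P + 111.
Without the subsidy, 411 − 4P = P + 111 gives 5P = 300, so P* = £60 and Q* = 171.
With a per-unit subsidy paid to buyers, each effectively pays P − 17, so demand becomes Qd = 411 − 4(P − 17).
New equilibrium: buyers pay £56.6, sellers receive £73.6, Q = 184.6. (Wedge: Pb − Ps = −17.)
Outlay = t · Q = 17 · 184.6 = £3138.2.

Government outlay = £3138.2 thousand.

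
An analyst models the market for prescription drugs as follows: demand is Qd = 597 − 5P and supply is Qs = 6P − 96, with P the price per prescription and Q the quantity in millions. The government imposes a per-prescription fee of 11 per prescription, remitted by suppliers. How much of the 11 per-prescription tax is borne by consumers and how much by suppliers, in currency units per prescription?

Without the tax, 597 − 5P = 6P − 96 gives 11P = 693, so P* = 63 and Q* = 282.
With the tax collected from suppliers, supply shifts: Qs = 6(P − 11) − 96.
New equilibrium: consumers pay 69, suppliers receive 58, Q = 252. (Wedge: Pb − Ps = 11.)
Burden on consumers: 6; on suppliers: 5. (They sum to 11.)

Consumers bear 6 per prescription; suppliers bear 5 per prescription.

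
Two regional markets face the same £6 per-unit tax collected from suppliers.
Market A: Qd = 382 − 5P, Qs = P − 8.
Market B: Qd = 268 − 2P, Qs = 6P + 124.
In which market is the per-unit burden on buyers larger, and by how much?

Market A: pre-tax P* = £65, Q* = 57; post-tax Q = 52; per-unit burden on buyers = £1.
Market B: pre-tax P* = £18, Q* = 232; post-tax Q = 223; per-unit burden on buyers = £4.5.
Difference: £1 vs £4.5 → market B is larger by £3.5.

Market B, by £3.5.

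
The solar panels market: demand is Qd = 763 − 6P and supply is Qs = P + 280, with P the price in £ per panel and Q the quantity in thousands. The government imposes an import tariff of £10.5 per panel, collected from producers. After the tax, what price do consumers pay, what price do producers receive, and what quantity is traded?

Without the tax, 763 − 6P = P + 280 gives 7P = 483, so P* = £69 and Q* = 349.
With the tax collected from producers, supply shifts: Qs = (P − 10.5) + 280.
Solving gives Q = 340 with consumers paying £70.5 and producers receiving £60 (the £10.5 wedge).
The less price-elastic side of the market bears the larger share of a per-unit tax.

Consumers pay £70.5; producers receive £60; quantity = 340.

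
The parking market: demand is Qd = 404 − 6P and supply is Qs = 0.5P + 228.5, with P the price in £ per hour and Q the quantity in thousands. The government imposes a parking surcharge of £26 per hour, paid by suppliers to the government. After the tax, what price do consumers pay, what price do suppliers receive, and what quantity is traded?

Without the tax, 404 − 6P = 0.5P + 228.5 gives 6.5P = 175.5, so P* = £27 and Q* = 242.
With the tax collected from suppliers, supply shifts: Qs = 0.5(P − 26) + 228.5.
Solving gives Q = 230 with consumers paying £29 and suppliers receiving £3 (the £26 wedge).

Consumers pay £29; suppliers receive £3; quantity = 230.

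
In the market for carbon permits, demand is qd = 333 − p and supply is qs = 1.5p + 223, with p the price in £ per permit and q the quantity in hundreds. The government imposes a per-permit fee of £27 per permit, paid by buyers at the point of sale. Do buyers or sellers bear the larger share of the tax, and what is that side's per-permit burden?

Without the tax, 333 − p = 1.5p + 223 gives 2.5p = 110, so p* = £44 and q* = 289.
With the tax collected from buyers, demand (in seller-price terms) shifts: qd = 333 − (p + 27).
New equilibrium: buyers pay £60.2, sellers receive £33.2, q = 272.8. (Wedge: pb − ps = 27.)
Per-permit burden: buyers £16.2, sellers £10.8.
Buyers take the larger share because demand is less price-elastic here (demand slope 1 vs supply slope 1.5).
The less price-elastic side of the market bears the larger share of a per-unit tax.

Buyers bear the larger share: £16.2 per permit.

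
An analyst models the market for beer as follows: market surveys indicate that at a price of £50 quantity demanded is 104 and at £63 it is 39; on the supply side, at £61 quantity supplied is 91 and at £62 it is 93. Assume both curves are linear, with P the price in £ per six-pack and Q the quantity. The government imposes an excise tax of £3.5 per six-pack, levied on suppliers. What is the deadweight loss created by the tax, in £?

Deadweight loss = £8.75.

Demand slope: (39 − 104)/(63 − 50) = -5, so Qd = 354 − 5P.
Supply slope: (93 − 91)/(62 − 61) = 2, so Qs = 2P − 31.
Without the tax, 354 − 5P = 2P − 31 gives 7P = 385, so P* = £55 and Q* = 79.
With the tax collected from suppliers, supply shifts: Qs = 2(P − 3.5) − 31.
New equilibrium: consumers pay £56, suppliers receive £52.5, Q = 74. (Wedge: Pb − Ps = 3.5.)
Quantity falls by |ΔQ| = |79 − 74| = 5.
DWL = ½ · t · |ΔQ| = ½ · 3.5 · 5 = £8.75.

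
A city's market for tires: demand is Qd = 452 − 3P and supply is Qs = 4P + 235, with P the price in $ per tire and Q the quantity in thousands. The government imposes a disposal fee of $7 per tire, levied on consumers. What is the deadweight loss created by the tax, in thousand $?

Deadweight loss = $42 thousand.

Before the tax: set 452 − 3P = 4P + 235 → P* = $31, Q* = 359.
With the tax collected from consumers, demand (in seller-price terms) shifts: Qd = 452 − 3(P + 7).
New equilibrium: consumers pay $35, producers receive $28, Q = 347. (Wedge: Pb − Ps = 7.)
Quantity falls by |ΔQ| = |359 − 347| = 12.
DWL = ½ · t · |ΔQ| = ½ · 7 · 12 = $42.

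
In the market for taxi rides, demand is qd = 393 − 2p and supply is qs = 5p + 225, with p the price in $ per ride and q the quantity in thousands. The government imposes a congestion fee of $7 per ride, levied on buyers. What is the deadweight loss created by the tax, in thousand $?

Before the tax: set 393 − 2p = 5p + 225 → p* = $24, q* = 345.
With the tax collected from buyers, demand (in seller-price terms) shifts: qd = 393 − 2(p + 7).
Solving gives q = 335 with buyers paying $29 and producers receiving $22 (the $7 wedge).
Quantity falls by |ΔQ| = |345 − 335| = 10.
DWL = ½ · t · |ΔQ| = ½ · 7 · 10 = $35.

Deadweight loss = $35 thousand.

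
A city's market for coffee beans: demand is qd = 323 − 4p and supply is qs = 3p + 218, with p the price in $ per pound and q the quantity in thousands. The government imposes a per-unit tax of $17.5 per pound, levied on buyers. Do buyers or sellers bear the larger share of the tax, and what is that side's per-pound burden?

Before the tax: set 323 − 4p = 3p + 218 → p* = $15, q* = 263.
With the tax collected from buyers, demand (in seller-price terms) shifts: qd = 323 − 4(p + 17.5).
Solving gives q = 233 with buyers paying $22.5 and sellers receiving $5 (the $17.5 wedge).
Per-pound burden: buyers $7.5, sellers $10.
Sellers take the larger share because supply is less price-elastic here (demand slope 4 vs supply slope 3).

Sellers bear the larger share: $10 per pound.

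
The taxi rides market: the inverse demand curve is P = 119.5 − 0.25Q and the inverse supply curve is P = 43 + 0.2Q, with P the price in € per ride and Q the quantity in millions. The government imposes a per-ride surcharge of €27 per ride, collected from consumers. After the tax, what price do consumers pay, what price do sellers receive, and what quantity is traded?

Rewrite in direct form: Qd = 478 − 4P and Qs = 5P − 215.
Without the tax, 478 − 4P = 5P − 215 gives 9P = 693, so P* = €77 and Q* = 170.
With the tax collected from consumers, demand (in seller-price terms) shifts: Qd = 478 − 4(P + 27).
Solving gives Q = 110 with consumers paying €92 and sellers receiving €65 (the €27 wedge).

Consumers pay €92; sellers receive €65; quantity = 110.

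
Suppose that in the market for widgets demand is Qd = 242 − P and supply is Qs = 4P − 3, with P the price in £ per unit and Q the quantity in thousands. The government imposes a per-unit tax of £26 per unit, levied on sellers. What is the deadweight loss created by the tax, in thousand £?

Deadweight loss = £270.4 thousand.

Before the tax: set 242 − P = 4P − 3 → P* = £49, Q* = 193.
With the tax collected from sellers, supply shifts: Qs = 4(P − 26) − 3.
New equilibrium: buyers pay £69.8, sellers receive £43.8, Q = 172.2. (Wedge: Pb − Ps = 26.)
Quantity falls by |ΔQ| = |193 − 172.2| = 20.8.
DWL = ½ · t · |ΔQ| = ½ · 26 · 20.8 = £270.4.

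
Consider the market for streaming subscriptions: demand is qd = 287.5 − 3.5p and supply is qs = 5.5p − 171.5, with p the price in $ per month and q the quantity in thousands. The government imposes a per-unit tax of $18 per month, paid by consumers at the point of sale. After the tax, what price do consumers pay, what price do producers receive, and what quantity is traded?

Before the tax: set 287.5 − 3.5p = 5.5p − 171.5 → p* = $51, q* = 109.
With the tax collected from consumers, demand (in seller-price terms) shifts: qd = 287.5 − 3.5(p + 18).
New equilibrium: consumers pay $62, producers receive $44, q = 70.5. (Wedge: pb − ps = 18.)

Consumers pay $62; producers receive $44; quantity = 70.5.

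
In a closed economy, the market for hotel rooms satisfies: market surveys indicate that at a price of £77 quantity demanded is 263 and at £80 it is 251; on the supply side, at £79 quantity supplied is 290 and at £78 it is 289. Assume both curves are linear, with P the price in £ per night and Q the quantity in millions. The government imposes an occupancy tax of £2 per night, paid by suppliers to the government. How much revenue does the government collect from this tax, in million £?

Tax revenue = £562.8 million.

Demand slope: (251 − 263)/(80 − 77) = -4, so Qd = 571 − 4P.
Supply slope: (289 − 290)/(78 − 79) = 1, so Qs = P + 211.
Before the tax: set 571 − 4P = P + 211 → P* = £72, Q* = 283.
With the tax collected from suppliers, supply shifts: Qs = (P − 2) + 211.
Solving gives Q = 281.4 with buyers paying £72.4 and suppliers receiving £70.4 (the £2 wedge).
Revenue = t · Q = 2 · 281.4 = £562.8.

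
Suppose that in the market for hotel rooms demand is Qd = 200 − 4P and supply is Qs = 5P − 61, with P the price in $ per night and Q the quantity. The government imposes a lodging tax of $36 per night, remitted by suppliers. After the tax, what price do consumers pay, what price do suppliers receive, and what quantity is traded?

Without the tax, 200 − 4P = 5P − 61 gives 9P = 261, so P* = $29 and Q* = 84.
With the tax collected from suppliers, supply shifts: Qs = 5(P − 36) − 61.
Solving gives Q = 4 with consumers paying $49 and suppliers receiving $13 (the $36 wedge).

Consumers pay $49; suppliers receive $13; quantity = 4.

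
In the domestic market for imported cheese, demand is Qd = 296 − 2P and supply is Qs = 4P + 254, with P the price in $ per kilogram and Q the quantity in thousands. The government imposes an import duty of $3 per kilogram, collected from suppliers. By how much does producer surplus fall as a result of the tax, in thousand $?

Without the tax, 296 − 2P = 4P + 254 gives 6P = 42, so P* = $7 and Q* = 282.
With the tax collected from suppliers, supply shifts: Qs = 4(P − 3) + 254.
New equilibrium: buyers pay $9, suppliers receive $6, Q = 278. (Wedge: Pb − Ps = 3.)
ΔPS is the trapezoid between Q = 278 and Q = 282 of height $1: ½ · (282 + 278) · 1 = $280.

Producer surplus falls by $280 thousand.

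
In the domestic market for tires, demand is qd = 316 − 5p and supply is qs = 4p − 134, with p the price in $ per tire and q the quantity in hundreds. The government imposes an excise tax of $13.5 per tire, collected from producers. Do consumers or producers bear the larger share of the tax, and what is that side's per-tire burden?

Producers bear the larger share: $7.5 per tire.

Before the tax: set 316 − 5p = 4p − 134 → p* = $50, q* = 66.
With the tax collected from producers, supply shifts: qs = 4(p − 13.5) − 134.
New equilibrium: consumers pay $56, producers receive $42.5, q = 36. (Wedge: pb − ps = 13.5.)
Per-tire burden: consumers $6, producers $7.5.
Producers take the larger share because supply is less price-elastic here (demand slope 5 vs supply slope 4).
The less price-elastic side of the market bears the larger share of a per-unit tax.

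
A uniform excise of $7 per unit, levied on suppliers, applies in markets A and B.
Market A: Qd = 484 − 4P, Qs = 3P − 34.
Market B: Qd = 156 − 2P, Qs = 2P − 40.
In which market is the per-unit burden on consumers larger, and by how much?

Market A: pre-tax P* = $74, Q* = 188; post-tax Q = 176; per-unit burden on consumers = $3.
Market B: pre-tax P* = $49, Q* = 58; post-tax Q = 51; per-unit burden on consumers = $3.5.
Difference: $3 vs $3.5 → market B is larger by $0.5.

Market B, by $0.5.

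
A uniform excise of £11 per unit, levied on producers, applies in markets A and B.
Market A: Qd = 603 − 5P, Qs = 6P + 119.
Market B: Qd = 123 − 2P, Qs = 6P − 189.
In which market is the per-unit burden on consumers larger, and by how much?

Market A: pre-tax P* = £44, Q* = 383; post-tax Q = 353; per-unit burden on consumers = £6.
Market B: pre-tax P* = £39, Q* = 45; post-tax Q = 28.5; per-unit burden on consumers = £8.25.
Difference: £6 vs £8.25 → market B is larger by £2.25.

Market B, by £2.25.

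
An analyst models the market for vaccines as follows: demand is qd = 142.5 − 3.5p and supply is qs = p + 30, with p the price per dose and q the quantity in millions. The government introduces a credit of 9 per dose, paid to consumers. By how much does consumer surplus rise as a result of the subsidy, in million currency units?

Consumer surplus rises by 117 million.

Without the subsidy, 142.5 − 3.5p = p + 30 gives 4.5p = 112.5, so p* = 25 and q* = 55.
With a per-unit subsidy paid to consumers, each effectively pays p − 9, so demand becomes qd = 142.5 − 3.5(p − 9).
Solving gives q = 62 with consumers paying 23 and sellers receiving 32 (the 9 wedge).
ΔCS is the trapezoid between Q = 62 and Q = 55 of height 2: ½ · (55 + 62) · 2 = 117.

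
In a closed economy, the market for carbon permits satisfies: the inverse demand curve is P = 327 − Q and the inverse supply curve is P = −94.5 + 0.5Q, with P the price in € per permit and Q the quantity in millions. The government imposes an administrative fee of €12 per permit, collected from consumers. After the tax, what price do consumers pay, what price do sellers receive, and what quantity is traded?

Inverting to Q(P) form: Qd = 327 − P; Qs = 2P + 189.
Without the tax, 327 − P = 2P + 189 gives 3P = 138, so P* = €46 and Q* = 281.
With the tax collected from consumers, demand (in seller-price terms) shifts: Qd = 327 − (P + 12).
Solving gives Q = 273 with consumers paying €54 and sellers receiving €42 (the €12 wedge).
The less price-elastic side of the market bears the larger share of a per-unit tax.

Consumers pay €54; sellers receive €42; quantity = 273.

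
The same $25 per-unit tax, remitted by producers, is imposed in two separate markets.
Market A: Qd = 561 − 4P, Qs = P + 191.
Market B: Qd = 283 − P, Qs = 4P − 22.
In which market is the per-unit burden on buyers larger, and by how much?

Market A: pre-tax P* = $74, Q* = 265; post-tax Q = 245; per-unit burden on buyers = $5.
Market B: pre-tax P* = $61, Q* = 222; post-tax Q = 202; per-unit burden on buyers = $20.
Difference: $5 vs $20 → market B is larger by $15.

Market B, by $15.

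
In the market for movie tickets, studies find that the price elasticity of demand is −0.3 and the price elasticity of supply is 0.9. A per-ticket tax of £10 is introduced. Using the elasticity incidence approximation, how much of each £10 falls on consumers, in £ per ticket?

Consumers bear ≈ £7.5 per ticket.

Incidence ratio: consumers' share ≈ εs / (εs + |εd|) = 0.9 / (0.9 + 0.3) = 0.75.
So consumers bear ≈ 0.75 × £10 = £7.5; suppliers bear £2.5.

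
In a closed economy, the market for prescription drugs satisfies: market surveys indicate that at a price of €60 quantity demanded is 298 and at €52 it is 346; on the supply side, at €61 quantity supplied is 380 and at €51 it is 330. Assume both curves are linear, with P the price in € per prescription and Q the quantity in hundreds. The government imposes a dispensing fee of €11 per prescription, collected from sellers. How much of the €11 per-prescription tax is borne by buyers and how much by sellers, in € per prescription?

Demand slope: (346 − 298)/(52 − 60) = -6, so Qd = 658 − 6P.
Supply slope: (330 − 380)/(51 − 61) = 5, so Qs = 5P + 75.
Before the tax: set 658 − 6P = 5P + 75 → P* = €53, Q* = 340.
With the tax collected from sellers, supply shifts: Qs = 5(P − 11) + 75.
New equilibrium: buyers pay €58, sellers receive €47, Q = 310. (Wedge: Pb − Ps = 11.)
Burden on buyers: €5; on sellers: €6. (They sum to €11.)

Buyers bear €5 per prescription; sellers bear €6 per prescription.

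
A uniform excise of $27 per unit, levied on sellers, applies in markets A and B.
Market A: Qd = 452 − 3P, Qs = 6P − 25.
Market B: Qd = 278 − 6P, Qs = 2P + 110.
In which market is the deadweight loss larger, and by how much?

Market A, by $182.25.

Market A: pre-tax P* = $53, Q* = 293; post-tax Q = 239; deadweight loss = $729.
Market B: pre-tax P* = $21, Q* = 152; post-tax Q = 111.5; deadweight loss = $546.75.
Difference: $729 vs $546.75 → market A is larger by $182.25.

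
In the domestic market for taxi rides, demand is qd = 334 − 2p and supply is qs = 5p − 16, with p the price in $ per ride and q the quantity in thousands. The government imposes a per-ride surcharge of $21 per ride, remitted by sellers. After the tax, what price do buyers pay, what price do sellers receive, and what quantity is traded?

Buyers pay $65; sellers receive $44; quantity = 204.

Before the tax: set 334 − 2p = 5p − 16 → p* = $50, q* = 234.
With the tax collected from sellers, supply shifts: qs = 5(p − 21) − 16.
Solving gives q = 204 with buyers paying $65 and sellers receiving $44 (the $21 wedge).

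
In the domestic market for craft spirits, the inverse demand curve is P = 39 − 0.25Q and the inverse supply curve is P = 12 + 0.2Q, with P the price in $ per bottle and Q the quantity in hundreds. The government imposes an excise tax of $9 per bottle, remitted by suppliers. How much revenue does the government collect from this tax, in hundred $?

Inverting to Q(P) form: Qd = 156 − 4P; Qs = 5P − 60.
Before the tax: set 156 − 4P = 5P − 60 → P* = $24, Q* = 60.
With the tax collected from suppliers, supply shifts: Qs = 5(P − 9) − 60.
Solving gives Q = 40 with consumers paying $29 and suppliers receiving $20 (the $9 wedge).
Revenue = t · Q = 9 · 40 = $360.

Tax revenue = $360 hundred.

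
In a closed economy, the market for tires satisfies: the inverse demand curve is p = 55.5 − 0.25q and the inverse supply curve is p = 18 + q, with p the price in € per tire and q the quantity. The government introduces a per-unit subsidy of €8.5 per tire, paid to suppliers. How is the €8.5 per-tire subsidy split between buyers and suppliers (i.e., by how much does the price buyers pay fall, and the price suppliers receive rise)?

Buyers gain €1.7 per tire; suppliers gain €6.8 per tire.

Rewrite in direct form: qd = 222 − 4p and qs = p − 18.
Before the subsidy: set 222 − 4p = p − 18 → p* = €48, q* = 30.
With a per-unit subsidy paid to suppliers, each receives p + 8.5 per unit sold, so supply becomes qs = (p + 8.5) − 18.
Solving gives q = 36.8 with buyers paying €46.3 and suppliers receiving €54.8 (the €8.5 wedge).
Gain to buyers: €1.7; to suppliers: €6.8. (They sum to €8.5.)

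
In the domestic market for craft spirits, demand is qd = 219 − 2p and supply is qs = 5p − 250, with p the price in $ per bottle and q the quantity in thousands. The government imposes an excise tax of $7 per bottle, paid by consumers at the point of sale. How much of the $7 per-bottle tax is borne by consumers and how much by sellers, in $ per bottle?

Consumers bear $5 per bottle; sellers bear $2 per bottle.

Before the tax: set 219 − 2p = 5p − 250 → p* = $67, q* = 85.
With the tax collected from consumers, demand (in seller-price terms) shifts: qd = 219 − 2(p + 7).
Solving gives q = 75 with consumers paying $72 and sellers receiving $65 (the $7 wedge).
Burden on consumers: $5; on sellers: $2. (They sum to $7.)
The less price-elastic side of the market bears the larger share of a per-unit tax.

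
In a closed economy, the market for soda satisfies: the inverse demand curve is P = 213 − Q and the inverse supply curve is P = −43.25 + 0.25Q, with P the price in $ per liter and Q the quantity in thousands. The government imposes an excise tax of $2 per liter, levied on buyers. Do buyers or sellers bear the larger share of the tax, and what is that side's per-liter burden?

Inverting to Q(P) form: Qd = 213 − P; Qs = 4P + 173.
Without the tax, 213 − P = 4P + 173 gives 5P = 40, so P* = $8 and Q* = 205.
With the tax collected from buyers, demand (in seller-price terms) shifts: Qd = 213 − (P + 2).
New equilibrium: buyers pay $9.6, sellers receive $7.6, Q = 203.4. (Wedge: Pb − Ps = 2.)
Per-liter burden: buyers $1.6, sellers $0.4.
Buyers take the larger share because demand is less price-elastic here (demand slope 1 vs supply slope 4).

Buyers bear the larger share: $1.6 per liter.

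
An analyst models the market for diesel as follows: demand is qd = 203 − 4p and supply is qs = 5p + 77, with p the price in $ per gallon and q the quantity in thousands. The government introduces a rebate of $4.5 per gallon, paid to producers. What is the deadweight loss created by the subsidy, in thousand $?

Before the subsidy: set 203 − 4p = 5p + 77 → p* = $14, q* = 147.
With a per-unit subsidy paid to producers, each receives p + 4.5 per unit sold, so supply becomes qs = 5(p + 4.5) + 77.
Solving gives q = 157 with buyers paying $11.5 and producers receiving $16 (the $4.5 wedge).
Quantity rises by |ΔQ| = |147 − 157| = 10.
DWL = ½ · t · |ΔQ| = ½ · 4.5 · 10 = $22.5.

Deadweight loss = $22.5 thousand.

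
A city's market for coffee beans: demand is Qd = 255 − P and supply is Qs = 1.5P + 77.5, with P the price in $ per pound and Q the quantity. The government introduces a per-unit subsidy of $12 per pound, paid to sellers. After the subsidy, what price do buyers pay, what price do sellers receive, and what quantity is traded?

Without the subsidy, 255 − P = 1.5P + 77.5 gives 2.5P = 177.5, so P* = $71 and Q* = 184.
With a per-unit subsidy paid to sellers, each receives P + 12 per unit sold, so supply becomes Qs = 1.5(P + 12) + 77.5.
Solving gives Q = 191.2 with buyers paying $63.8 and sellers receiving $75.8 (the $12 wedge).

Buyers pay $63.8; sellers receive $75.8; quantity = 191.2.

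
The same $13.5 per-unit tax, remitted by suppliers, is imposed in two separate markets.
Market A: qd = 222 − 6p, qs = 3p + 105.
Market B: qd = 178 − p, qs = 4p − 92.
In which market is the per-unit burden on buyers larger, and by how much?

Market A: pre-tax p* = $13, q* = 144; post-tax q = 117; per-unit burden on buyers = $4.5.
Market B: pre-tax p* = $54, q* = 124; post-tax q = 113.2; per-unit burden on buyers = $10.8.
Difference: $4.5 vs $10.8 → market B is larger by $6.3.

Market B, by $6.3.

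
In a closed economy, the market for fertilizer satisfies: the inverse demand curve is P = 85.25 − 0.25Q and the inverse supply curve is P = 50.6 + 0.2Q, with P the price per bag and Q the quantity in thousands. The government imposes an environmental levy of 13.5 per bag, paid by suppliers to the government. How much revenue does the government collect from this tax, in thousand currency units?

Tax revenue = 634.5 thousand.

Inverting to Q(P) form: Qd = 341 − 4P; Qs = 5P − 253.
Before the tax: set 341 − 4P = 5P − 253 → P* = 66, Q* = 77.
With the tax collected from suppliers, supply shifts: Qs = 5(P − 13.5) − 253.
Solving gives Q = 47 with buyers paying 73.5 and suppliers receiving 60 (the 13.5 wedge).
Revenue = t · Q = 13.5 · 47 = 634.5.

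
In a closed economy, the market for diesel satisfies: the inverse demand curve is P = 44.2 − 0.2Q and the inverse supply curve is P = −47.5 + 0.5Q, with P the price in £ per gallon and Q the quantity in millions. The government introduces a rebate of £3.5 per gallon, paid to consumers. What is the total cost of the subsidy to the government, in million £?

Inverting to Q(P) form: Qd = 221 − 5P; Qs = 2P + 95.
Without the subsidy, 221 − 5P = 2P + 95 gives 7P = 126, so P* = £18 and Q* = 131.
With a per-unit subsidy paid to consumers, each effectively pays P − 3.5, so demand becomes Qd = 221 − 5(P − 3.5).
New equilibrium: consumers pay £17, suppliers receive £20.5, Q = 136. (Wedge: Pb − Ps = −3.5.)
Outlay = t · Q = 3.5 · 136 = £476.

Government outlay = £476 million.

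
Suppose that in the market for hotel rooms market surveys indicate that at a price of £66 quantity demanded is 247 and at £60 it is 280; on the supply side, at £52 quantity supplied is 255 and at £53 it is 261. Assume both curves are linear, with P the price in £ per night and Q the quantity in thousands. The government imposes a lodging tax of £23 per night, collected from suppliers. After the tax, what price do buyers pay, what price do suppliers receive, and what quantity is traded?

Demand slope: (280 − 247)/(60 − 66) = -5.5, so Qd = 610 − 5.5P.
Supply slope: (261 − 255)/(53 − 52) = 6, so Qs = 6P − 57.
Before the tax: set 610 − 5.5P = 6P − 57 → P* = £58, Q* = 291.
With the tax collected from suppliers, supply shifts: Qs = 6(P − 23) − 57.
New equilibrium: buyers pay £70, suppliers receive £47, Q = 225. (Wedge: Pb − Ps = 23.)

Buyers pay £70; suppliers receive £47; quantity = 225.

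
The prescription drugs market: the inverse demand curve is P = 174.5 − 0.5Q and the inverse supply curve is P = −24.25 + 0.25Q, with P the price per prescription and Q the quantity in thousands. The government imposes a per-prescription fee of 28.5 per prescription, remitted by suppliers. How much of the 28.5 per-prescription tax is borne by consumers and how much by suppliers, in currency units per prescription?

Consumers bear 19 per prescription; suppliers bear 9.5 per prescription.

Inverting to Q(P) form: Qd = 349 − 2P; Qs = 4P + 97.
Before the tax: set 349 − 2P = 4P + 97 → P* = 42, Q* = 265.
With the tax collected from suppliers, supply shifts: Qs = 4(P − 28.5) + 97.
Solving gives Q = 227 with consumers paying 61 and suppliers receiving 32.5 (the 28.5 wedge).
Burden on consumers: 19; on suppliers: 9.5. (They sum to 28.5.)
The less price-elastic side of the market bears the larger share of a per-unit tax.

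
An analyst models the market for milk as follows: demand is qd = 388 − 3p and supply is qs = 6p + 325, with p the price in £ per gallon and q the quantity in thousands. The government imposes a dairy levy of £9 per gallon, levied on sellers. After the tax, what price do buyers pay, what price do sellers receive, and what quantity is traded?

Before the tax: set 388 − 3p = 6p + 325 → p* = £7, q* = 367.
With the tax collected from sellers, supply shifts: qs = 6(p − 9) + 325.
New equilibrium: buyers pay £13, sellers receive £4, q = 349. (Wedge: pb − ps = 9.)
The less price-elastic side of the market bears the larger share of a per-unit tax.

Buyers pay £13; sellers receive £4; quantity = 349.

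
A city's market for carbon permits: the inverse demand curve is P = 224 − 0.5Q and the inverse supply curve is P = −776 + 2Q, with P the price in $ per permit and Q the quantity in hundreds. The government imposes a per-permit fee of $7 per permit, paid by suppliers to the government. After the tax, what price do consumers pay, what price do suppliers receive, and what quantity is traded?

Inverting to Q(P) form: Qd = 448 − 2P; Qs = 0.5P + 388.
Without the tax, 448 − 2P = 0.5P + 388 gives 2.5P = 60, so P* = $24 and Q* = 400.
With the tax collected from suppliers, supply shifts: Qs = 0.5(P − 7) + 388.
New equilibrium: consumers pay $25.4, suppliers receive $18.4, Q = 397.2. (Wedge: Pb − Ps = 7.)

Consumers pay $25.4; suppliers receive $18.4; quantity = 397.2.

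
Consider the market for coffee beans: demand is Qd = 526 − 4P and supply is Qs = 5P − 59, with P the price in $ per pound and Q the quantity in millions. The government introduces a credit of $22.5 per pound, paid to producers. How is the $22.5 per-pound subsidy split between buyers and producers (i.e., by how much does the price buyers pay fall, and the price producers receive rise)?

Before the subsidy: set 526 − 4P = 5P − 59 → P* = $65, Q* = 266.
With a per-unit subsidy paid to producers, each receives P + 22.5 per unit sold, so supply becomes Qs = 5(P + 22.5) − 59.
New equilibrium: buyers pay $52.5, producers receive $75, Q = 316. (Wedge: Pb − Ps = −22.5.)
Gain to buyers: $12.5; to producers: $10. (They sum to $22.5.)

Buyers gain $12.5 per pound; producers gain $10 per pound.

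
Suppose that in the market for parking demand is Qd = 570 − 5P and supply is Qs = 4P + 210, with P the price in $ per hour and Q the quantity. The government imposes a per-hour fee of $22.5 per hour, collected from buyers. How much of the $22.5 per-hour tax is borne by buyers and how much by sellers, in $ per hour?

Before the tax: set 570 − 5P = 4P + 210 → P* = $40, Q* = 370.
With the tax collected from buyers, demand (in seller-price terms) shifts: Qd = 570 − 5(P + 22.5).
Solving gives Q = 320 with buyers paying $50 and sellers receiving $27.5 (the $22.5 wedge).
Burden on buyers: $10; on sellers: $12.5. (They sum to $22.5.)
The less price-elastic side of the market bears the larger share of a per-unit tax.

Buyers bear $10 per hour; sellers bear $12.5 per hour.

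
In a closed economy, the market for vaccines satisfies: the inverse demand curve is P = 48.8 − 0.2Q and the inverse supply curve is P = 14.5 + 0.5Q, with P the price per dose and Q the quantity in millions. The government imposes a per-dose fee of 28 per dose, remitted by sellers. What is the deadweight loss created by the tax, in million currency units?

Deadweight loss = 560 million.

Inverting to Q(P) form: Qd = 244 − 5P; Qs = 2P − 29.
Before the tax: set 244 − 5P = 2P − 29 → P* = 39, Q* = 49.
With the tax collected from sellers, supply shifts: Qs = 2(P − 28) − 29.
Solving gives Q = 9 with buyers paying 47 and sellers receiving 19 (the 28 wedge).
Quantity falls by |ΔQ| = |49 − 9| = 40.
DWL = ½ · t · |ΔQ| = ½ · 28 · 40 = 560.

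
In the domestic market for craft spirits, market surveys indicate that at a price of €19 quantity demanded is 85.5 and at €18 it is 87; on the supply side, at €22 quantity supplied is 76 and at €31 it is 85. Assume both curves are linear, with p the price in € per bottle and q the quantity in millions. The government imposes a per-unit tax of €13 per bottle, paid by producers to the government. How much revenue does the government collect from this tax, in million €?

Tax revenue = €912.6 million.

Demand slope: (87 − 85.5)/(18 − 19) = -1.5, so qd = 114 − 1.5p.
Supply slope: (85 − 76)/(31 − 22) = 1, so qs = p + 54.
Without the tax, 114 − 1.5p = p + 54 gives 2.5p = 60, so p* = €24 and q* = 78.
With the tax collected from producers, supply shifts: qs = (p − 13) + 54.
New equilibrium: consumers pay €29.2, producers receive €16.2, q = 70.2. (Wedge: pb − ps = 13.)
Revenue = t · Q = 13 · 70.2 = €912.6.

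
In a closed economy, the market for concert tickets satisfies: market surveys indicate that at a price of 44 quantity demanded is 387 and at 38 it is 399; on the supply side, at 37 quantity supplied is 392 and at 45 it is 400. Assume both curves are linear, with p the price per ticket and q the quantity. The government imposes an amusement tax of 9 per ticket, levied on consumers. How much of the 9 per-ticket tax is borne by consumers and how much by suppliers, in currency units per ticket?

Consumers bear 3 per ticket; suppliers bear 6 per ticket.

Demand slope: (399 − 387)/(38 − 44) = -2, so qd = 475 − 2p.
Supply slope: (400 − 392)/(45 − 37) = 1, so qs = p + 355.
Without the tax, 475 − 2p = p + 355 gives 3p = 120, so p* = 40 and q* = 395.
With the tax collected from consumers, demand (in seller-price terms) shifts: qd = 475 − 2(p + 9).
New equilibrium: consumers pay 43, suppliers receive 34, q = 389. (Wedge: pb − ps = 9.)
Burden on consumers: 3; on suppliers: 6. (They sum to 9.)
The less price-elastic side of the market bears the larger share of a per-unit tax.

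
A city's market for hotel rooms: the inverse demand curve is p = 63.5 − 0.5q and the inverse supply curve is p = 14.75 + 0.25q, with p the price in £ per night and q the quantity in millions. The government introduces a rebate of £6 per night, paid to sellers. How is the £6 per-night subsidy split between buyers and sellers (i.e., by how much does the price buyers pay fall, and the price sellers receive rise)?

Buyers gain £4 per night; sellers gain £2 per night.

Rewrite in direct form: qd = 127 − 2p and qs = 4p − 59.
Without the subsidy, 127 − 2p = 4p − 59 gives 6p = 186, so p* = £31 and q* = 65.
With a per-unit subsidy paid to sellers, each receives p + 6 per unit sold, so supply becomes qs = 4(p + 6) − 59.
Solving gives q = 73 with buyers paying £27 and sellers receiving £33 (the £6 wedge).
Gain to buyers: £4; to sellers: £2. (They sum to £6.)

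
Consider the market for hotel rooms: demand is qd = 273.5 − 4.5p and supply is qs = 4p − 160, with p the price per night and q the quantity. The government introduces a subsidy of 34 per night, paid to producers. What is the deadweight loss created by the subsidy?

Before the subsidy: set 273.5 − 4.5p = 4p − 160 → p* = 51, q* = 44.
With a per-unit subsidy paid to producers, each receives p + 34 per unit sold, so supply becomes qs = 4(p + 34) − 160.
Solving gives q = 116 with buyers paying 35 and producers receiving 69 (the 34 wedge).
Quantity rises by |ΔQ| = |44 − 116| = 72.
DWL = ½ · t · |ΔQ| = ½ · 34 · 72 = 1224.

Deadweight loss = 1224.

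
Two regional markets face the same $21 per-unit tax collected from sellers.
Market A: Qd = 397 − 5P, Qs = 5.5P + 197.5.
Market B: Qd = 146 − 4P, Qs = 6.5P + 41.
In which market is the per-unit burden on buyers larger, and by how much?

Market A: pre-tax P* = $19, Q* = 302; post-tax Q = 247; per-unit burden on buyers = $11.
Market B: pre-tax P* = $10, Q* = 106; post-tax Q = 54; per-unit burden on buyers = $13.
Difference: $11 vs $13 → market B is larger by $2.

Market B, by $2.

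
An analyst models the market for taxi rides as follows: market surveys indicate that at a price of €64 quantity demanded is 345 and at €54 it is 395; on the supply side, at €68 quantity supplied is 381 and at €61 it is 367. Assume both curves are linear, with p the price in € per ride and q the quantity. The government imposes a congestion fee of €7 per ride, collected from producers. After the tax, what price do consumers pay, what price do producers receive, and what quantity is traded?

Consumers pay €62; producers receive €55; quantity = 355.

Demand slope: (395 − 345)/(54 − 64) = -5, so qd = 665 − 5p.
Supply slope: (367 − 381)/(61 − 68) = 2, so qs = 2p + 245.
Before the tax: set 665 − 5p = 2p + 245 → p* = €60, q* = 365.
With the tax collected from producers, supply shifts: qs = 2(p − 7) + 245.
New equilibrium: consumers pay €62, producers receive €55, q = 355. (Wedge: pb − ps = 7.)
The less price-elastic side of the market bears the larger share of a per-unit tax.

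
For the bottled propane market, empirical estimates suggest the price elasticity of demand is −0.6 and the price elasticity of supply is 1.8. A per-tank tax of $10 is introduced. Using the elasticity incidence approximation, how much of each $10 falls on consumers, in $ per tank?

Incidence ratio: consumers' share ≈ εs / (εs + |εd|) = 1.8 / (1.8 + 0.6) = 0.75.
So consumers bear ≈ 0.75 × $10 = $7.5; sellers bear $2.5.

Consumers bear ≈ $7.5 per tank.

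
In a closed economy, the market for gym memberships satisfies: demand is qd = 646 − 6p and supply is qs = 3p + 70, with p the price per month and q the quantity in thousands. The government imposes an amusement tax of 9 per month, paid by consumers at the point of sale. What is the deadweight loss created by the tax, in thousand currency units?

Deadweight loss = 81 thousand.

Before the tax: set 646 − 6p = 3p + 70 → p* = 64, q* = 262.
With the tax collected from consumers, demand (in seller-price terms) shifts: qd = 646 − 6(p + 9).
New equilibrium: consumers pay 67, suppliers receive 58, q = 244. (Wedge: pb − ps = 9.)
Quantity falls by |ΔQ| = |262 − 244| = 18.
DWL = ½ · t · |ΔQ| = ½ · 9 · 18 = 81.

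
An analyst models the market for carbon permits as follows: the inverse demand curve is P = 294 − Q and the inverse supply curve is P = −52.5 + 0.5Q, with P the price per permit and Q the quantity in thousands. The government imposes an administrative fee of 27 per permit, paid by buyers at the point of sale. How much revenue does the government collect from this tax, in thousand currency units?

Rewrite in direct form: Qd = 294 − P and Qs = 2P + 105.
Before the tax: set 294 − P = 2P + 105 → P* = 63, Q* = 231.
With the tax collected from buyers, demand (in seller-price terms) shifts: Qd = 294 − (P + 27).
New equilibrium: buyers pay 81, sellers receive 54, Q = 213. (Wedge: Pb − Ps = 27.)
Revenue = t · Q = 27 · 213 = 5751.

Tax revenue = 5751 thousand.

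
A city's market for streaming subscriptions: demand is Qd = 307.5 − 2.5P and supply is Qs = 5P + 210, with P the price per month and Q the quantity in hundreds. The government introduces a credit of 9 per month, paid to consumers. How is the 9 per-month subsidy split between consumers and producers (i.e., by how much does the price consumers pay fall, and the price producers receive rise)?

Consumers gain 6 per month; producers gain 3 per month.

Without the subsidy, 307.5 − 2.5P = 5P + 210 gives 7.5P = 97.5, so P* = 13 and Q* = 275.
With a per-unit subsidy paid to consumers, each effectively pays P − 9, so demand becomes Qd = 307.5 − 2.5(P − 9).
Solving gives Q = 290 with consumers paying 7 and producers receiving 16 (the 9 wedge).
Gain to consumers: 6; to producers: 3. (They sum to 9.)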